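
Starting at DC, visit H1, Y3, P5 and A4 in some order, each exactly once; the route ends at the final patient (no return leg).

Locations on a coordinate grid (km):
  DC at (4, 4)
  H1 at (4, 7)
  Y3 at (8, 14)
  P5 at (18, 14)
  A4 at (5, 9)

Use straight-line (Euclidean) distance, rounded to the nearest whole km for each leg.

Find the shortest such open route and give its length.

21 km — the minimum one-way total.

There are 4! = 24 possible orderings.
DC→H1→Y3→P5→A4: 3+8+10+14 = 35
DC→H1→Y3→A4→P5: 3+8+6+14 = 31
DC→H1→P5→Y3→A4: 3+16+10+6 = 35
DC→H1→P5→A4→Y3: 3+16+14+6 = 39
DC→H1→A4→Y3→P5: 3+2+6+10 = 21
DC→H1→A4→P5→Y3: 3+2+14+10 = 29
DC→Y3→H1→P5→A4: 11+8+16+14 = 49
DC→Y3→H1→A4→P5: 11+8+2+14 = 35
DC→Y3→P5→H1→A4: 11+10+16+2 = 39
DC→Y3→P5→A4→H1: 11+10+14+2 = 37
DC→Y3→A4→H1→P5: 11+6+2+16 = 35
DC→Y3→A4→P5→H1: 11+6+14+16 = 47
DC→P5→H1→Y3→A4: 17+16+8+6 = 47
DC→P5→H1→A4→Y3: 17+16+2+6 = 41
… (10 more)
The minimum is 21.
One shortest path: DC → H1 → A4 → Y3 → P5.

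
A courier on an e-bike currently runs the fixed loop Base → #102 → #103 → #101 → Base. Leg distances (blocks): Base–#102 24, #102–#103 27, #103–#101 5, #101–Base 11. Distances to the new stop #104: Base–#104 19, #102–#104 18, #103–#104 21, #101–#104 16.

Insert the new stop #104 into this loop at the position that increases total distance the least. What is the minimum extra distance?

Insertion cost between consecutive stops i–j is d(i,#104) + d(#104,j) − d(i,j):
  between Base and #102: 19 + 18 − 24 = 13
  between #102 and #103: 18 + 21 − 27 = 12
  between #103 and #101: 21 + 16 − 5 = 32
  between #101 and Base: 16 + 19 − 11 = 24
Cheapest insertion is between #102 and #103, adding 12.
New total = 67 + 12 = 79.

Adding 12 blocks by placing #104 on the #102–#103 leg.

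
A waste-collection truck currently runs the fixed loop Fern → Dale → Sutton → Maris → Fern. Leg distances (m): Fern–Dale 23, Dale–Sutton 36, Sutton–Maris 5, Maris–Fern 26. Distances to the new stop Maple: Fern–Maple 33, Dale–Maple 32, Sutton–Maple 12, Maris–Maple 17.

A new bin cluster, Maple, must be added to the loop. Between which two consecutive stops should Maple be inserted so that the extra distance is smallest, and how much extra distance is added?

Insertion cost between consecutive stops i–j is d(i,Maple) + d(Maple,j) − d(i,j):
  between Fern and Dale: 33 + 32 − 23 = 42
  between Dale and Sutton: 32 + 12 − 36 = 8
  between Sutton and Maris: 12 + 17 − 5 = 24
  between Maris and Fern: 17 + 33 − 26 = 24
Cheapest insertion is between Dale and Sutton, adding 8.
New total = 90 + 8 = 98.

Minimum extra distance: 8 m, inserting Maple between Dale and Sutton.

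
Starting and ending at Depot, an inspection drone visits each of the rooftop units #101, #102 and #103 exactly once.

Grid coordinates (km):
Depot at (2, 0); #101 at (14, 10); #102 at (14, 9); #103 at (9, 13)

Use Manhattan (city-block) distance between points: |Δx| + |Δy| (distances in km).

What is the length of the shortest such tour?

With 3 stops there are 3!/2 = 3 distinct round trips (a route and its reverse cost the same).
Depot → #101 → #102 → #103 → Depot: 22+1+9+20 = 52
Depot → #101 → #103 → #102 → Depot: 22+8+9+21 = 60
Depot → #102 → #101 → #103 → Depot: 21+1+8+20 = 50
The minimum is 50.
One optimal route: Depot → #102 → #101 → #103 → Depot (or its reverse).

Shortest round trip = 50 km.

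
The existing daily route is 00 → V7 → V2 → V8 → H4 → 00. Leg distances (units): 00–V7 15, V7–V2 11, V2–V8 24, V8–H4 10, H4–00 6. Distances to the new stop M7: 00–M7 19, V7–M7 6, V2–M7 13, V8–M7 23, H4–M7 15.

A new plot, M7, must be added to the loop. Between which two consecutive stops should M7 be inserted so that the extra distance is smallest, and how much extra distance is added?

+8 — insert M7 between V7 and V2.

Insertion cost between consecutive stops i–j is d(i,M7) + d(M7,j) − d(i,j):
  between 00 and V7: 19 + 6 − 15 = 10
  between V7 and V2: 6 + 13 − 11 = 8
  between V2 and V8: 13 + 23 − 24 = 12
  between V8 and H4: 23 + 15 − 10 = 28
  between H4 and 00: 15 + 19 − 6 = 28
Cheapest insertion is between V7 and V2, adding 8.
New total = 66 + 8 = 74.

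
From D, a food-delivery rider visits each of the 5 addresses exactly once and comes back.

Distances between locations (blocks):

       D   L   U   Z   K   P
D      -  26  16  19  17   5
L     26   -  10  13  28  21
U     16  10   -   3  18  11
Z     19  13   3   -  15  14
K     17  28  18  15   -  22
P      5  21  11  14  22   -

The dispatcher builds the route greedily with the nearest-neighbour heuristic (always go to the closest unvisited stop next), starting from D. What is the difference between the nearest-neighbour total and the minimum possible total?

6 blocks longer than the optimal tour.

D: P=5, U=16, K=17, Z=19, L=26 ⇒ P
P: U=11, Z=14, L=21, K=22 ⇒ U
U: Z=3, L=10, K=18 ⇒ Z
Z: L=13, K=15 ⇒ L
L: K=28 ⇒ K
NN route D → P → U → Z → L → K → D costs 77.
Optimal: D → K → Z → L → U → P → D costs 71 (by enumerating all 60 distinct tours).
Excess = 77 − 71 = 6.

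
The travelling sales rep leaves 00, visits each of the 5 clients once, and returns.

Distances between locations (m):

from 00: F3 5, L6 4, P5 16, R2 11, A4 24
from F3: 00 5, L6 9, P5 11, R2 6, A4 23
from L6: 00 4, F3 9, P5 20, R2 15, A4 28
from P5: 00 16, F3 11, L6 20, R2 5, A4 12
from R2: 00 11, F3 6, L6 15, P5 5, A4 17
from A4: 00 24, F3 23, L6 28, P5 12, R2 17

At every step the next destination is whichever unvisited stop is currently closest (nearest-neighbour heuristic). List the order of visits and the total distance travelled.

00 → [L6:4 / F3:5 / R2:11 / P5:16 / A4:24] → L6 (4)
L6 → [F3:9 / R2:15 / P5:20 / A4:28] → F3 (9)
F3 → [R2:6 / P5:11 / A4:23] → R2 (6)
R2 → [P5:5 / A4:17] → P5 (5)
P5 → [A4:12] → A4 (12)
Return A4→00: 24.
Total = 4 + 9 + 6 + 5 + 12 + 24 = 60.

60 m along 00 → L6 → F3 → R2 → P5 → A4 → 00.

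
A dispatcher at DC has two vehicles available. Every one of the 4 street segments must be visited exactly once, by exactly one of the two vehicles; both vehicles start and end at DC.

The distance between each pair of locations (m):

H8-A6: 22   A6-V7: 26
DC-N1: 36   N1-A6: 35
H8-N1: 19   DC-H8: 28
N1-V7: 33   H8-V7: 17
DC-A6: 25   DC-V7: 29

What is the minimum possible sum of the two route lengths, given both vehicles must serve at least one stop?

Minimum combined distance: 151 m.

There are 2^3 − 1 = 7 ways to divide the 4 stops into two non-empty groups. For each, the best each vehicle can do is its own shortest tour through its group:
  {H8} + {N1, A6, V7}: 56 + 120 = 176
  {N1} + {H8, A6, V7}: 72 + 93 = 165
  {H8, N1} + {A6, V7}: 83 + 80 = 163
  {A6} + {H8, N1, V7}: 50 + 101 = 151
  {H8, A6} + {N1, V7}: 75 + 98 = 173
  {N1, A6} + {H8, V7}: 96 + 74 = 170
  … (7 splits in total)
Best: vehicle 1 DC → A6 → DC = 50; vehicle 2 DC → N1 → H8 → V7 → DC = 101; combined 151.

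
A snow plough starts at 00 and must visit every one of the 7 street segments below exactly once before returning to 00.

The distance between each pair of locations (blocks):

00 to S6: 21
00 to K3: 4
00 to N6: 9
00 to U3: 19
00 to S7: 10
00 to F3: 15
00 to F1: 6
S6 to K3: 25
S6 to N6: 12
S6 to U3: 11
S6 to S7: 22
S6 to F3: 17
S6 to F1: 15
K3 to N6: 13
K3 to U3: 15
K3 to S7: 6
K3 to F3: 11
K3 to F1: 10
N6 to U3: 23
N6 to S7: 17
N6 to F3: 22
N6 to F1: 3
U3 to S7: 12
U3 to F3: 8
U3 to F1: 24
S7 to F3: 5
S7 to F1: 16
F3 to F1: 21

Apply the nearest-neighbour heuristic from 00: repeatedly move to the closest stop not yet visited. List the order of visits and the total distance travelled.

00 → [K3:4 / F1:6 / N6:9 / S7:10 / F3:15 / U3:19 / S6:21] → K3 (4)
K3 → [S7:6 / F1:10 / F3:11 / N6:13 / U3:15 / S6:25] → S7 (6)
S7 → [F3:5 / U3:12 / F1:16 / N6:17 / S6:22] → F3 (5)
F3 → [U3:8 / S6:17 / F1:21 / N6:22] → U3 (8)
U3 → [S6:11 / N6:23 / F1:24] → S6 (11)
S6 → [N6:12 / F1:15] → N6 (12)
N6 → [F1:3] → F1 (3)
Return F1→00: 6.
Total = 4 + 6 + 5 + 8 + 11 + 12 + 3 + 6 = 55.

Total distance 55 blocks via the nearest-neighbour route 00 → K3 → S7 → F3 → U3 → S6 → N6 → F1 → 00.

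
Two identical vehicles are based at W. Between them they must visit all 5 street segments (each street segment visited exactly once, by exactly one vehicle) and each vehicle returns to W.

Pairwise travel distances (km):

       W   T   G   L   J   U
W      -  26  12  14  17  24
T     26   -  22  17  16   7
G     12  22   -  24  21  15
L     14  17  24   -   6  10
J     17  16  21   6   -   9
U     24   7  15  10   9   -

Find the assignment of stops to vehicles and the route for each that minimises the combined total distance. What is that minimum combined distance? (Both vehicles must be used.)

Check every non-empty split of the stops between the two vehicles; for each half take its own optimal tour:
  {T} + {G, L, J, U}: 52 + 56 = 108
  {G} + {T, L, J, U}: 24 + 62 = 86
  {T, G} + {L, J, U}: 60 + 50 = 110
  {L} + {T, G, J, U}: 28 + 67 = 95
  {T, L} + {G, J, U}: 57 + 53 = 110
  {G, L} + {T, J, U}: 50 + 59 = 109
  … (15 splits in total)
Best: vehicle 1 W → G → W = 24; vehicle 2 W → T → U → J → L → W = 62; combined 86.

Minimum combined distance: 86 km.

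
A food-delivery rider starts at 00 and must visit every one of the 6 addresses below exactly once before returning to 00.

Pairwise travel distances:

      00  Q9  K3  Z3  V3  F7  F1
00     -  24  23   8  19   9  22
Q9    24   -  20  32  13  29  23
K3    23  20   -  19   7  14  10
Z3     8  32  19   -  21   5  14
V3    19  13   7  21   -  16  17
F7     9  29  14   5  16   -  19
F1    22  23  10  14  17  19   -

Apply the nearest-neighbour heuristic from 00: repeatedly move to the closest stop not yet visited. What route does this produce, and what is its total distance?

From 00: distances to unvisited — Z3=8, F7=9, V3=19, F1=22, K3=23, Q9=24. Nearest is Z3 (8).
From Z3: distances to unvisited — F7=5, F1=14, K3=19, V3=21, Q9=32. Nearest is F7 (5).
From F7: distances to unvisited — K3=14, V3=16, F1=19, Q9=29. Nearest is K3 (14).
From K3: distances to unvisited — V3=7, F1=10, Q9=20. Nearest is V3 (7).
From V3: distances to unvisited — Q9=13, F1=17. Nearest is Q9 (13).
From Q9: distances to unvisited — F1=23. Nearest is F1 (23).
Return F1→00: 22.
Total = 8 + 5 + 14 + 7 + 13 + 23 + 22 = 92.

92 along 00 → Z3 → F7 → K3 → V3 → Q9 → F1 → 00.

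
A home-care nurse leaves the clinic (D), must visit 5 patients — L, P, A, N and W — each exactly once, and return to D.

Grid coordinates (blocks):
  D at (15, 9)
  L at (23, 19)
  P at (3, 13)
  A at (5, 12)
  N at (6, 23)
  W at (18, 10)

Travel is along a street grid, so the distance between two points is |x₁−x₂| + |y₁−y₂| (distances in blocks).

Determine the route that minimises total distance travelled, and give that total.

68 blocks — the shortest possible round trip.

There are 60 distinct closed tours to check (reversals are equivalent).
D-L-P-A-N-W-D: 18+26+3+12+25+4 = 88
D-L-P-A-W-N-D: 18+26+3+15+25+23 = 110
D-L-P-N-A-W-D: 18+26+13+12+15+4 = 88
D-L-P-N-W-A-D: 18+26+13+25+15+13 = 110
D-L-P-W-A-N-D: 18+26+18+15+12+23 = 112
D-L-P-W-N-A-D: 18+26+18+25+12+13 = 112
D-L-A-P-N-W-D: 18+25+3+13+25+4 = 88
D-L-A-P-W-N-D: 18+25+3+18+25+23 = 112
D-L-A-N-P-W-D: 18+25+12+13+18+4 = 90
D-L-A-N-W-P-D: 18+25+12+25+18+16 = 114
D-L-A-W-P-N-D: 18+25+15+18+13+23 = 112
D-L-A-W-N-P-D: 18+25+15+25+13+16 = 112
D-L-N-P-A-W-D: 18+21+13+3+15+4 = 74
D-L-N-P-W-A-D: 18+21+13+18+15+13 = 98
… (46 more)
D-A-P-N-L-W-D: 13+3+13+21+14+4 = 68  ← best
The minimum is 68.
One optimal route: D → A → P → N → L → W → D (or its reverse).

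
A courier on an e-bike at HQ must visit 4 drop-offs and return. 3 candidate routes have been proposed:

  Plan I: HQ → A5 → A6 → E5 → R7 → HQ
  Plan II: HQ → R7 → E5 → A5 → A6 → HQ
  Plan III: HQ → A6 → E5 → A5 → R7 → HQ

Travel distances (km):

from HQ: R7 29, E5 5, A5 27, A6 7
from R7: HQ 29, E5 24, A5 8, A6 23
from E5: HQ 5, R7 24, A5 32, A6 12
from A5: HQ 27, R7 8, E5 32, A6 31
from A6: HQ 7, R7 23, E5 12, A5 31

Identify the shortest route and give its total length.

Plan I: 27 + 31 + 12 + 24 + 29 = 123
Plan II: 29 + 24 + 32 + 31 + 7 = 123
Plan III: 7 + 12 + 32 + 8 + 29 = 88

Shortest is Plan III, total 88 km.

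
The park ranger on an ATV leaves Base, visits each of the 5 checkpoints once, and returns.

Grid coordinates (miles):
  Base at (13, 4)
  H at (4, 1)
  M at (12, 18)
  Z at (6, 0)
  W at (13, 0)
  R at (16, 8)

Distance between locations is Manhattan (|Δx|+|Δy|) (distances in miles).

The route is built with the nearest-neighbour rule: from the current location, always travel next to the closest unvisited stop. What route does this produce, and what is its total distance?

Nearest-neighbour total = 62 miles; route Base → W → Z → H → R → M → Base.

From Base: distances to unvisited — W=4, R=7, Z=11, H=12, M=15. Nearest is W (4).
From W: distances to unvisited — Z=7, H=10, R=11, M=19. Nearest is Z (7).
From Z: distances to unvisited — H=3, R=18, M=24. Nearest is H (3).
From H: distances to unvisited — R=19, M=25. Nearest is R (19).
From R: distances to unvisited — M=14. Nearest is M (14).
Return M→Base: 15.
Total = 4 + 7 + 3 + 19 + 14 + 15 = 62.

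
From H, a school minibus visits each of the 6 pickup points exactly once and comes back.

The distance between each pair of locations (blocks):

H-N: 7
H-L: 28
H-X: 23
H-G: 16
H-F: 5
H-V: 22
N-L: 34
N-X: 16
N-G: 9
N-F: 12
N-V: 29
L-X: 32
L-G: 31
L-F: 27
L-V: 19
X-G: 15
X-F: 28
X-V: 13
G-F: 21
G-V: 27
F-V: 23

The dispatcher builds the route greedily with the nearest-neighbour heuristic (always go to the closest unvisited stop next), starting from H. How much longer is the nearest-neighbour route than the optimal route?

Excess over optimum: 6 blocks.

H: F=5, N=7, G=16, V=22, X=23, L=28 ⇒ F
F: N=12, G=21, V=23, L=27, X=28 ⇒ N
N: G=9, X=16, V=29, L=34 ⇒ G
G: X=15, V=27, L=31 ⇒ X
X: V=13, L=32 ⇒ V
V: L=19 ⇒ L
NN route H → F → N → G → X → V → L → H costs 101.
Optimal: H → N → G → X → V → L → F → H costs 95 (by enumerating all 360 distinct tours).
Excess = 101 − 95 = 6.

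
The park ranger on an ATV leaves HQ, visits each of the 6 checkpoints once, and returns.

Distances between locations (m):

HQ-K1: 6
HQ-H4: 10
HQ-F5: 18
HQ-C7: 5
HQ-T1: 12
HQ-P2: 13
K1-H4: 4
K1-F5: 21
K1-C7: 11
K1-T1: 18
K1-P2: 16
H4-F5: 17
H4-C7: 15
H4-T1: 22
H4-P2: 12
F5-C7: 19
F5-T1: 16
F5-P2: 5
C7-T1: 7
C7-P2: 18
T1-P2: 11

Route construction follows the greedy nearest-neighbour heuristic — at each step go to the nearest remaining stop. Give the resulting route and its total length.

From HQ: distances to unvisited — C7=5, K1=6, H4=10, T1=12, P2=13, F5=18. Nearest is C7 (5).
From C7: distances to unvisited — T1=7, K1=11, H4=15, P2=18, F5=19. Nearest is T1 (7).
From T1: distances to unvisited — P2=11, F5=16, K1=18, H4=22. Nearest is P2 (11).
From P2: distances to unvisited — F5=5, H4=12, K1=16. Nearest is F5 (5).
From F5: distances to unvisited — H4=17, K1=21. Nearest is H4 (17).
From H4: distances to unvisited — K1=4. Nearest is K1 (4).
Return K1→HQ: 6.
Total = 5 + 7 + 11 + 5 + 17 + 4 + 6 = 55.

55 m along HQ → C7 → T1 → P2 → F5 → H4 → K1 → HQ.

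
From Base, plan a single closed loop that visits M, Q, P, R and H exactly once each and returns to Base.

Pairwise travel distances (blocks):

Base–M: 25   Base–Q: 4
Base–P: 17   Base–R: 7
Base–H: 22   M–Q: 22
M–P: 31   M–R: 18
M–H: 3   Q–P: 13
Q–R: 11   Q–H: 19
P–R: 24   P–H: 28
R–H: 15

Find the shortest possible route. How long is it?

Base - M - Q - P - R - H - Base: 25+22+13+24+15+22 = 121
Base - M - Q - P - H - R - Base: 25+22+13+28+15+7 = 110
Base - M - Q - R - P - H - Base: 25+22+11+24+28+22 = 132
Base - M - Q - R - H - P - Base: 25+22+11+15+28+17 = 118
Base - M - Q - H - P - R - Base: 25+22+19+28+24+7 = 125
Base - M - Q - H - R - P - Base: 25+22+19+15+24+17 = 122
Base - M - P - Q - R - H - Base: 25+31+13+11+15+22 = 117
Base - M - P - Q - H - R - Base: 25+31+13+19+15+7 = 110
Base - M - P - R - Q - H - Base: 25+31+24+11+19+22 = 132
Base - M - P - R - H - Q - Base: 25+31+24+15+19+4 = 118
Base - M - P - H - Q - R - Base: 25+31+28+19+11+7 = 121
Base - M - P - H - R - Q - Base: 25+31+28+15+11+4 = 114
Base - M - R - Q - P - H - Base: 25+18+11+13+28+22 = 117
Base - M - R - Q - H - P - Base: 25+18+11+19+28+17 = 118
… (46 more)
Base - Q - P - M - H - R - Base: 4+13+31+3+15+7 = 73  ← best
The minimum is 73.
One optimal route: Base → Q → P → M → H → R → Base (or its reverse).

Minimum total distance: 73 blocks.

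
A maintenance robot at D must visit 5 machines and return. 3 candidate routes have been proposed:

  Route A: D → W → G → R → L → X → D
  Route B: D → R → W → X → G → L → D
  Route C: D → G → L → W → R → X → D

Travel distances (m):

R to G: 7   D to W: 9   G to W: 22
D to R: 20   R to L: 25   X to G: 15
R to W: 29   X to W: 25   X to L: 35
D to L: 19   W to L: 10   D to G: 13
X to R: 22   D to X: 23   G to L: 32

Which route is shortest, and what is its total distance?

121 m — Route A is the shortest.

Route A: 9 + 22 + 7 + 25 + 35 + 23 = 121
Route B: 20 + 29 + 25 + 15 + 32 + 19 = 140
Route C: 13 + 32 + 10 + 29 + 22 + 23 = 129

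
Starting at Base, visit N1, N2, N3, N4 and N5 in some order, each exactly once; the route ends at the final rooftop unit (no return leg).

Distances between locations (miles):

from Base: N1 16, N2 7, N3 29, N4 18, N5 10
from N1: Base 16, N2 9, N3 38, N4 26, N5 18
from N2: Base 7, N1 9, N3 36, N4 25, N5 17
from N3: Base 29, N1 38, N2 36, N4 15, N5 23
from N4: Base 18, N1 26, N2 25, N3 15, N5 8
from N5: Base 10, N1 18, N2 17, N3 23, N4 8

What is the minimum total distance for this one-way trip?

There are 5! = 120 possible orderings.
Base → N1 → N2 → N3 → N4 → N5: 16+9+36+15+8 = 84
Base → N1 → N2 → N3 → N5 → N4: 16+9+36+23+8 = 92
Base → N1 → N2 → N4 → N3 → N5: 16+9+25+15+23 = 88
Base → N1 → N2 → N4 → N5 → N3: 16+9+25+8+23 = 81
Base → N1 → N2 → N5 → N3 → N4: 16+9+17+23+15 = 80
Base → N1 → N2 → N5 → N4 → N3: 16+9+17+8+15 = 65
Base → N1 → N3 → N2 → N4 → N5: 16+38+36+25+8 = 123
Base → N1 → N3 → N2 → N5 → N4: 16+38+36+17+8 = 115
Base → N1 → N3 → N4 → N2 → N5: 16+38+15+25+17 = 111
Base → N1 → N3 → N4 → N5 → N2: 16+38+15+8+17 = 94
Base → N1 → N3 → N5 → N2 → N4: 16+38+23+17+25 = 119
Base → N1 → N3 → N5 → N4 → N2: 16+38+23+8+25 = 110
Base → N1 → N4 → N2 → N3 → N5: 16+26+25+36+23 = 126
Base → N1 → N4 → N2 → N5 → N3: 16+26+25+17+23 = 107
… (106 more)
Base → N2 → N1 → N5 → N4 → N3: 7+9+18+8+15 = 57  ← best
The minimum is 57.
One shortest path: Base → N2 → N1 → N5 → N4 → N3.

57 miles — the minimum one-way total.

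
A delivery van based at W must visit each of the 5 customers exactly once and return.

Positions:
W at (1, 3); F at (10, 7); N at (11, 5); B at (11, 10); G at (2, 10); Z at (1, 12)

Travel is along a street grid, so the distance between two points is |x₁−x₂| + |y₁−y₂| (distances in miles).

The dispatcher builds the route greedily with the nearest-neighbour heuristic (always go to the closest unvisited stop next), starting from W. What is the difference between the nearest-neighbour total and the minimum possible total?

W: G=8, Z=9, N=12, F=13, B=17 ⇒ G
G: Z=3, B=9, F=11, N=14 ⇒ Z
Z: B=12, F=14, N=17 ⇒ B
B: F=4, N=5 ⇒ F
F: N=3 ⇒ N
NN route W → G → Z → B → F → N → W costs 42.
Optimal: W → N → F → B → G → Z → W costs 40 (by enumerating all 60 distinct tours).
Excess = 42 − 40 = 2.

The nearest-neighbour route is 2 miles longer than optimal.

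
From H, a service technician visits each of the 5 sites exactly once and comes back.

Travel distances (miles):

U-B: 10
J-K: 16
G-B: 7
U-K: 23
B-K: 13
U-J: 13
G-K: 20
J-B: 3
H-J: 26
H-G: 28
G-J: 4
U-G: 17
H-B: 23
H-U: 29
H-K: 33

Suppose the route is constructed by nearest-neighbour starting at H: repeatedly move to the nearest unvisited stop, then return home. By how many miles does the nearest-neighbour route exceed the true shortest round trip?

From H: B=23, J=26, G=28, U=29, K=33 → choose B (23).
From B: J=3, G=7, U=10, K=13 → choose J (3).
From J: G=4, U=13, K=16 → choose G (4).
From G: U=17, K=20 → choose U (17).
From U: K=23 → choose K (23).
NN route H → B → J → G → U → K → H costs 103.
Optimal: H → U → G → J → B → K → H costs 99 (by enumerating all 60 distinct tours).
Excess = 103 − 99 = 4.

The nearest-neighbour route is 4 miles longer than optimal.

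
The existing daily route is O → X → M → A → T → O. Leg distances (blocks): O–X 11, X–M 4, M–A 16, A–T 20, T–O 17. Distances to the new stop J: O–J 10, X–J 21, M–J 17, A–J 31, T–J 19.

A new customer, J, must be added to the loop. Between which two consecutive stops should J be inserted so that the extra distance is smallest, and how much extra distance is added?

Adding 12 blocks by placing J on the T–O leg.

Insertion cost between consecutive stops i–j is d(i,J) + d(J,j) − d(i,j):
  between O and X: 10 + 21 − 11 = 20
  between X and M: 21 + 17 − 4 = 34
  between M and A: 17 + 31 − 16 = 32
  between A and T: 31 + 19 − 20 = 30
  between T and O: 19 + 10 − 17 = 12
Cheapest insertion is between T and O, adding 12.
New total = 68 + 12 = 80.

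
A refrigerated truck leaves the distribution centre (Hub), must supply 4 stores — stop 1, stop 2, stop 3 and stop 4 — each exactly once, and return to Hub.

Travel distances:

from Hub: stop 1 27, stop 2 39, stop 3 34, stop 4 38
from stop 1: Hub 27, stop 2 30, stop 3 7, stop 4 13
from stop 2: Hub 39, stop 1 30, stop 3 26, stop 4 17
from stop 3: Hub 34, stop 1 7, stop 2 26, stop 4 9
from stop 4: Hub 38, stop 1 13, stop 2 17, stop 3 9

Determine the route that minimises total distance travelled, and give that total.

99 — the shortest possible round trip.

Hub → stop 1 → stop 2 → stop 3 → stop 4 → Hub: 27+30+26+9+38 = 130
Hub → stop 1 → stop 2 → stop 4 → stop 3 → Hub: 27+30+17+9+34 = 117
Hub → stop 1 → stop 3 → stop 2 → stop 4 → Hub: 27+7+26+17+38 = 115
Hub → stop 1 → stop 3 → stop 4 → stop 2 → Hub: 27+7+9+17+39 = 99
Hub → stop 1 → stop 4 → stop 2 → stop 3 → Hub: 27+13+17+26+34 = 117
Hub → stop 1 → stop 4 → stop 3 → stop 2 → Hub: 27+13+9+26+39 = 114
Hub → stop 2 → stop 1 → stop 3 → stop 4 → Hub: 39+30+7+9+38 = 123
Hub → stop 2 → stop 1 → stop 4 → stop 3 → Hub: 39+30+13+9+34 = 125
Hub → stop 2 → stop 3 → stop 1 → stop 4 → Hub: 39+26+7+13+38 = 123
Hub → stop 2 → stop 4 → stop 1 → stop 3 → Hub: 39+17+13+7+34 = 110
Hub → stop 3 → stop 1 → stop 2 → stop 4 → Hub: 34+7+30+17+38 = 126
Hub → stop 3 → stop 2 → stop 1 → stop 4 → Hub: 34+26+30+13+38 = 141
The minimum is 99.
One optimal route: Hub → stop 1 → stop 3 → stop 4 → stop 2 → Hub (or its reverse).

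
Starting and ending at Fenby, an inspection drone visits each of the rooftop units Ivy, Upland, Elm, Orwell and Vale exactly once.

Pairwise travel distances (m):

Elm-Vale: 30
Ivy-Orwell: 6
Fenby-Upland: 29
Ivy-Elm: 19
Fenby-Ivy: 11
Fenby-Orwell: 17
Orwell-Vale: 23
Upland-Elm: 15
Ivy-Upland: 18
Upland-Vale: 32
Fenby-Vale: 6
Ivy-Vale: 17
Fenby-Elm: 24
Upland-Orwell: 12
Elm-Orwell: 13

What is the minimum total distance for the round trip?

80 m — the shortest possible round trip.

There are 60 distinct closed tours to check (reversals are equivalent).
Fenby → Ivy → Upland → Elm → Orwell → Vale → Fenby: 11+18+15+13+23+6 = 86
Fenby → Ivy → Upland → Elm → Vale → Orwell → Fenby: 11+18+15+30+23+17 = 114
Fenby → Ivy → Upland → Orwell → Elm → Vale → Fenby: 11+18+12+13+30+6 = 90
Fenby → Ivy → Upland → Orwell → Vale → Elm → Fenby: 11+18+12+23+30+24 = 118
Fenby → Ivy → Upland → Vale → Elm → Orwell → Fenby: 11+18+32+30+13+17 = 121
Fenby → Ivy → Upland → Vale → Orwell → Elm → Fenby: 11+18+32+23+13+24 = 121
Fenby → Ivy → Elm → Upland → Orwell → Vale → Fenby: 11+19+15+12+23+6 = 86
Fenby → Ivy → Elm → Upland → Vale → Orwell → Fenby: 11+19+15+32+23+17 = 117
Fenby → Ivy → Elm → Orwell → Upland → Vale → Fenby: 11+19+13+12+32+6 = 93
Fenby → Ivy → Elm → Orwell → Vale → Upland → Fenby: 11+19+13+23+32+29 = 127
Fenby → Ivy → Elm → Vale → Upland → Orwell → Fenby: 11+19+30+32+12+17 = 121
Fenby → Ivy → Elm → Vale → Orwell → Upland → Fenby: 11+19+30+23+12+29 = 124
Fenby → Ivy → Orwell → Upland → Elm → Vale → Fenby: 11+6+12+15+30+6 = 80
Fenby → Ivy → Orwell → Upland → Vale → Elm → Fenby: 11+6+12+32+30+24 = 115
… (46 more)
The minimum is 80.
One optimal route: Fenby → Ivy → Orwell → Upland → Elm → Vale → Fenby (or its reverse).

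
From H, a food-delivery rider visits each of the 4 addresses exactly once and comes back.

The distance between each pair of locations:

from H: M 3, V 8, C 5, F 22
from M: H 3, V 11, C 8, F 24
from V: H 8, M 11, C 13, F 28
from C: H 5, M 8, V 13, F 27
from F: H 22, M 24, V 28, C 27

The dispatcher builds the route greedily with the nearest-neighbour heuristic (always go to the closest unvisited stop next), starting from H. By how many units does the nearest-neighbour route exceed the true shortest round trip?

From H: M=3, C=5, V=8, F=22 → choose M (3).
From M: C=8, V=11, F=24 → choose C (8).
From C: V=13, F=27 → choose V (13).
From V: F=28 → choose F (28).
NN route H → M → C → V → F → H costs 74.
Optimal: H → M → F → V → C → H costs 73 (by enumerating all 12 distinct tours).
Excess = 74 − 73 = 1.

The nearest-neighbour route is 1 longer than optimal.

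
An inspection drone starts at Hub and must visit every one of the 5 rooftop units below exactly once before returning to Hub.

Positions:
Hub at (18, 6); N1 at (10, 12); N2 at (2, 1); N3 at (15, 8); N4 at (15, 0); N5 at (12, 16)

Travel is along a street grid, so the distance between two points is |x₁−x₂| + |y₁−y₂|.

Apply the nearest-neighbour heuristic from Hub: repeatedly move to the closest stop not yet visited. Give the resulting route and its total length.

At Hub the remaining stops are N3 5, N4 9, N1 14, N5 16, N2 21; go to N3.
At N3 the remaining stops are N4 8, N1 9, N5 11, N2 20; go to N4.
At N4 the remaining stops are N2 14, N1 17, N5 19; go to N2.
At N2 the remaining stops are N1 19, N5 25; go to N1.
At N1 the remaining stops are N5 6; go to N5.
Return N5→Hub: 16.
Total = 5 + 8 + 14 + 19 + 6 + 16 = 68.

68 along Hub → N3 → N4 → N2 → N1 → N5 → Hub.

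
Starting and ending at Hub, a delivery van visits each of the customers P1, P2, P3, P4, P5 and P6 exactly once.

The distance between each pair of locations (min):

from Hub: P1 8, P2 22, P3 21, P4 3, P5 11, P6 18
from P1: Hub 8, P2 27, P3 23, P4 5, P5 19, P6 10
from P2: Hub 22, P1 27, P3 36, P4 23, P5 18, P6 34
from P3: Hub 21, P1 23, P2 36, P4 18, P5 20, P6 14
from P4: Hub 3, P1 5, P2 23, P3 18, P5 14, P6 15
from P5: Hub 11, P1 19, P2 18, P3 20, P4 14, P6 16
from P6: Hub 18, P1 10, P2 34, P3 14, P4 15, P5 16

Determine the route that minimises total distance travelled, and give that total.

There are 360 distinct closed tours to check (reversals are equivalent).
Hub→P1→P2→P3→P4→P5→P6→Hub: 8+27+36+18+14+16+18 = 137
Hub→P1→P2→P3→P4→P6→P5→Hub: 8+27+36+18+15+16+11 = 131
Hub→P1→P2→P3→P5→P4→P6→Hub: 8+27+36+20+14+15+18 = 138
Hub→P1→P2→P3→P5→P6→P4→Hub: 8+27+36+20+16+15+3 = 125
Hub→P1→P2→P3→P6→P4→P5→Hub: 8+27+36+14+15+14+11 = 125
Hub→P1→P2→P3→P6→P5→P4→Hub: 8+27+36+14+16+14+3 = 118
Hub→P1→P2→P4→P3→P5→P6→Hub: 8+27+23+18+20+16+18 = 130
Hub→P1→P2→P4→P3→P6→P5→Hub: 8+27+23+18+14+16+11 = 117
… (352 more)
Hub→P2→P5→P3→P6→P1→P4→Hub: 22+18+20+14+10+5+3 = 92  ← best
The minimum is 92.
One optimal route: Hub → P2 → P5 → P3 → P6 → P1 → P4 → Hub (or its reverse).

Minimum total distance: 92 min.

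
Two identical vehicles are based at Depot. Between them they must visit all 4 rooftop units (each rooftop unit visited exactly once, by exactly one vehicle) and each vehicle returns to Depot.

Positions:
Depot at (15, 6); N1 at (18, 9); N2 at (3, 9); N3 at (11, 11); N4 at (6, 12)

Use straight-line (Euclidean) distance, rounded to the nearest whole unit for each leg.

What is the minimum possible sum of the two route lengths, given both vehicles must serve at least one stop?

35 — the smallest possible combined total.

Check every non-empty split of the stops between the two vehicles; for each half take its own optimal tour:
  {N1} + {N2, N3, N4}: 8 + 27 = 35
  {N2} + {N1, N3, N4}: 24 + 27 = 51
  {N1, N2} + {N3, N4}: 31 + 22 = 53
  {N3} + {N1, N2, N4}: 12 + 32 = 44
  {N1, N3} + {N2, N4}: 17 + 27 = 44
  {N2, N3} + {N1, N4}: 26 + 27 = 53
  … (7 splits in total)
Best: vehicle 1 Depot → N1 → Depot = 8; vehicle 2 Depot → N2 → N4 → N3 → Depot = 27; combined 35.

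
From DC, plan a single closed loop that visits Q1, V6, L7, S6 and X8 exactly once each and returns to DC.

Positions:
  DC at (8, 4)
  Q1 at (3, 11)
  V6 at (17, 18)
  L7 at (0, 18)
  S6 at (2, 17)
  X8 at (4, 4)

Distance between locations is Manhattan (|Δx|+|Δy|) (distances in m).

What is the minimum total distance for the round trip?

62 m — the shortest possible round trip.

With 5 stops there are 5!/2 = 60 distinct round trips (a route and its reverse cost the same).
DC → Q1 → V6 → L7 → S6 → X8 → DC: 12+21+17+3+15+4 = 72
DC → Q1 → V6 → L7 → X8 → S6 → DC: 12+21+17+18+15+19 = 102
DC → Q1 → V6 → S6 → L7 → X8 → DC: 12+21+16+3+18+4 = 74
DC → Q1 → V6 → S6 → X8 → L7 → DC: 12+21+16+15+18+22 = 104
DC → Q1 → V6 → X8 → L7 → S6 → DC: 12+21+27+18+3+19 = 100
DC → Q1 → V6 → X8 → S6 → L7 → DC: 12+21+27+15+3+22 = 100
DC → Q1 → L7 → V6 → S6 → X8 → DC: 12+10+17+16+15+4 = 74
DC → Q1 → L7 → V6 → X8 → S6 → DC: 12+10+17+27+15+19 = 100
DC → Q1 → L7 → S6 → V6 → X8 → DC: 12+10+3+16+27+4 = 72
DC → Q1 → L7 → S6 → X8 → V6 → DC: 12+10+3+15+27+23 = 90
DC → Q1 → L7 → X8 → V6 → S6 → DC: 12+10+18+27+16+19 = 102
DC → Q1 → L7 → X8 → S6 → V6 → DC: 12+10+18+15+16+23 = 94
DC → Q1 → S6 → V6 → L7 → X8 → DC: 12+7+16+17+18+4 = 74
DC → Q1 → S6 → V6 → X8 → L7 → DC: 12+7+16+27+18+22 = 102
… (46 more)
DC → V6 → L7 → S6 → Q1 → X8 → DC: 23+17+3+7+8+4 = 62  ← best
The minimum is 62.
One optimal route: DC → V6 → L7 → S6 → Q1 → X8 → DC (or its reverse).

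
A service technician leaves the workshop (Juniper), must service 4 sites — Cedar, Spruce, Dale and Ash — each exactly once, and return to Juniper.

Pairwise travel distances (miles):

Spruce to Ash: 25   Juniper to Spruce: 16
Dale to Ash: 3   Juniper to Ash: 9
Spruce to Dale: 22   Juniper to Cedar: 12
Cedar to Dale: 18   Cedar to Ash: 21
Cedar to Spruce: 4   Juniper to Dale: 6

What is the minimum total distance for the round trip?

50 miles — the shortest possible round trip.

There are 12 distinct closed tours to check (reversals are equivalent).
Juniper → Cedar → Spruce → Dale → Ash → Juniper: 12+4+22+3+9 = 50
Juniper → Cedar → Spruce → Ash → Dale → Juniper: 12+4+25+3+6 = 50
Juniper → Cedar → Dale → Spruce → Ash → Juniper: 12+18+22+25+9 = 86
Juniper → Cedar → Dale → Ash → Spruce → Juniper: 12+18+3+25+16 = 74
Juniper → Cedar → Ash → Spruce → Dale → Juniper: 12+21+25+22+6 = 86
Juniper → Cedar → Ash → Dale → Spruce → Juniper: 12+21+3+22+16 = 74
Juniper → Spruce → Cedar → Dale → Ash → Juniper: 16+4+18+3+9 = 50
Juniper → Spruce → Cedar → Ash → Dale → Juniper: 16+4+21+3+6 = 50
Juniper → Spruce → Dale → Cedar → Ash → Juniper: 16+22+18+21+9 = 86
Juniper → Spruce → Ash → Cedar → Dale → Juniper: 16+25+21+18+6 = 86
Juniper → Dale → Cedar → Spruce → Ash → Juniper: 6+18+4+25+9 = 62
Juniper → Dale → Spruce → Cedar → Ash → Juniper: 6+22+4+21+9 = 62
The minimum is 50.
One optimal route: Juniper → Cedar → Spruce → Dale → Ash → Juniper (or its reverse).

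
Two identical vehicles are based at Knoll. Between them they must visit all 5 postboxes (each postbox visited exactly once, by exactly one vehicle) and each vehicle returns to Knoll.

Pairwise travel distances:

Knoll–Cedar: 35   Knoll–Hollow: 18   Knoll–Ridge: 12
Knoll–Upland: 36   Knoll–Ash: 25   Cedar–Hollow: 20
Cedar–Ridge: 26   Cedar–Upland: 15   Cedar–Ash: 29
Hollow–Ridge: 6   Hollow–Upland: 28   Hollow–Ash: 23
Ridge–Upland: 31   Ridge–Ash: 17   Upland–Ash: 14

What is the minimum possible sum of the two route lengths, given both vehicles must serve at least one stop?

Try each way of splitting the stops between the two vehicles (each non-empty) and, for each split, find the best tour for each vehicle:
  {Cedar} + {Hollow, Ridge, Upland, Ash}: 70 + 85 = 155
  {Hollow} + {Cedar, Ridge, Upland, Ash}: 36 + 92 = 128
  {Cedar, Hollow} + {Ridge, Upland, Ash}: 73 + 79 = 152
  {Ridge} + {Cedar, Hollow, Upland, Ash}: 24 + 92 = 116
  {Cedar, Ridge} + {Hollow, Upland, Ash}: 73 + 85 = 158
  {Hollow, Ridge} + {Cedar, Upland, Ash}: 36 + 89 = 125
  … (15 splits in total)
Best: vehicle 1 Knoll → Ridge → Knoll = 24; vehicle 2 Knoll → Hollow → Cedar → Upland → Ash → Knoll = 92; combined 116.

116 — the smallest possible combined total.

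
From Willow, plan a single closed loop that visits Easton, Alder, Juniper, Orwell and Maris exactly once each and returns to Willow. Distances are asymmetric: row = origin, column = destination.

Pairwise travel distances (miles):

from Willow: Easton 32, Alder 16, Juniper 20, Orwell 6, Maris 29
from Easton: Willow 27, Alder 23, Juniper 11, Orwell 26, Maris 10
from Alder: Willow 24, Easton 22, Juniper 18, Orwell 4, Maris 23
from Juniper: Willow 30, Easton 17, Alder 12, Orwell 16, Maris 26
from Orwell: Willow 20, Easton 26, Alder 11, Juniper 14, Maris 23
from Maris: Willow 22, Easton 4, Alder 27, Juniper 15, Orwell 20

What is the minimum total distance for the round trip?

Willow-Easton-Alder-Juniper-Orwell-Maris-Willow: 32+23+18+16+23+22 = 134
Willow-Easton-Alder-Juniper-Maris-Orwell-Willow: 32+23+18+26+20+20 = 139
Willow-Easton-Alder-Orwell-Juniper-Maris-Willow: 32+23+4+14+26+22 = 121
Willow-Easton-Alder-Orwell-Maris-Juniper-Willow: 32+23+4+23+15+30 = 127
Willow-Easton-Alder-Maris-Juniper-Orwell-Willow: 32+23+23+15+16+20 = 129
Willow-Easton-Alder-Maris-Orwell-Juniper-Willow: 32+23+23+20+14+30 = 142
Willow-Easton-Juniper-Alder-Orwell-Maris-Willow: 32+11+12+4+23+22 = 104
Willow-Easton-Juniper-Alder-Maris-Orwell-Willow: 32+11+12+23+20+20 = 118
Willow-Easton-Juniper-Orwell-Alder-Maris-Willow: 32+11+16+11+23+22 = 115
Willow-Easton-Juniper-Orwell-Maris-Alder-Willow: 32+11+16+23+27+24 = 133
Willow-Easton-Juniper-Maris-Alder-Orwell-Willow: 32+11+26+27+4+20 = 120
Willow-Easton-Juniper-Maris-Orwell-Alder-Willow: 32+11+26+20+11+24 = 124
Willow-Easton-Orwell-Alder-Juniper-Maris-Willow: 32+26+11+18+26+22 = 135
Willow-Easton-Orwell-Alder-Maris-Juniper-Willow: 32+26+11+23+15+30 = 137
… (106 more)
Willow-Orwell-Maris-Easton-Juniper-Alder-Willow: 6+23+4+11+12+24 = 80  ← best
The minimum is 80.
One optimal route: Willow → Orwell → Maris → Easton → Juniper → Alder → Willow.

80 miles — the shortest possible round trip.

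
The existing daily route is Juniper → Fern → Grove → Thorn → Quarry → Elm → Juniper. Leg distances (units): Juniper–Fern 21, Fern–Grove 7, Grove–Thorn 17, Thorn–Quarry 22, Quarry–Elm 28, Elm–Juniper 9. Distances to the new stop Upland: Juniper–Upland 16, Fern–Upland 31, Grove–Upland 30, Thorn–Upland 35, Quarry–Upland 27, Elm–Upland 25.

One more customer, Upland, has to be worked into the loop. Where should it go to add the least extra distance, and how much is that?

Insertion cost between consecutive stops i–j is d(i,Upland) + d(Upland,j) − d(i,j):
  between Juniper and Fern: 16 + 31 − 21 = 26
  between Fern and Grove: 31 + 30 − 7 = 54
  between Grove and Thorn: 30 + 35 − 17 = 48
  between Thorn and Quarry: 35 + 27 − 22 = 40
  between Quarry and Elm: 27 + 25 − 28 = 24
  between Elm and Juniper: 25 + 16 − 9 = 32
Cheapest insertion is between Quarry and Elm, adding 24.
New total = 104 + 24 = 128.

Minimum extra distance: 24, inserting Upland between Quarry and Elm.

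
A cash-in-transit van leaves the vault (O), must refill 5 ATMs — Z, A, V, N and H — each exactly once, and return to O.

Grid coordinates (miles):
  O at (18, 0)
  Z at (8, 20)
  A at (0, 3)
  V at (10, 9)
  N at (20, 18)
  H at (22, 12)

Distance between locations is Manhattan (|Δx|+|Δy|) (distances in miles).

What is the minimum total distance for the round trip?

Minimum total distance: 88 miles.

O-Z-A-V-N-H-O: 30+25+16+19+8+16 = 114
O-Z-A-V-H-N-O: 30+25+16+15+8+20 = 114
O-Z-A-N-V-H-O: 30+25+35+19+15+16 = 140
O-Z-A-N-H-V-O: 30+25+35+8+15+17 = 130
O-Z-A-H-V-N-O: 30+25+31+15+19+20 = 140
O-Z-A-H-N-V-O: 30+25+31+8+19+17 = 130
O-Z-V-A-N-H-O: 30+13+16+35+8+16 = 118
O-Z-V-A-H-N-O: 30+13+16+31+8+20 = 118
O-Z-V-N-A-H-O: 30+13+19+35+31+16 = 144
O-Z-V-N-H-A-O: 30+13+19+8+31+21 = 122
O-Z-V-H-A-N-O: 30+13+15+31+35+20 = 144
O-Z-V-H-N-A-O: 30+13+15+8+35+21 = 122
O-Z-N-A-V-H-O: 30+14+35+16+15+16 = 126
O-Z-N-A-H-V-O: 30+14+35+31+15+17 = 142
… (46 more)
O-A-V-Z-N-H-O: 21+16+13+14+8+16 = 88  ← best
The minimum is 88.
One optimal route: O → A → V → Z → N → H → O (or its reverse).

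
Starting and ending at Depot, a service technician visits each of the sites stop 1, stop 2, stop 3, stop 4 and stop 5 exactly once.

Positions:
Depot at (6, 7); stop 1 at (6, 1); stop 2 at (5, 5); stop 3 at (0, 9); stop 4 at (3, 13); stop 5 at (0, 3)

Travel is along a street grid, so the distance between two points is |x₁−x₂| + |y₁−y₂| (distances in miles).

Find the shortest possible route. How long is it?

Shortest round trip = 38 miles.

There are 60 distinct closed tours to check (reversals are equivalent).
Depot-stop 1-stop 2-stop 3-stop 4-stop 5-Depot: 6+5+9+7+13+10 = 50
Depot-stop 1-stop 2-stop 3-stop 5-stop 4-Depot: 6+5+9+6+13+9 = 48
Depot-stop 1-stop 2-stop 4-stop 3-stop 5-Depot: 6+5+10+7+6+10 = 44
Depot-stop 1-stop 2-stop 4-stop 5-stop 3-Depot: 6+5+10+13+6+8 = 48
Depot-stop 1-stop 2-stop 5-stop 3-stop 4-Depot: 6+5+7+6+7+9 = 40
Depot-stop 1-stop 2-stop 5-stop 4-stop 3-Depot: 6+5+7+13+7+8 = 46
Depot-stop 1-stop 3-stop 2-stop 4-stop 5-Depot: 6+14+9+10+13+10 = 62
Depot-stop 1-stop 3-stop 2-stop 5-stop 4-Depot: 6+14+9+7+13+9 = 58
Depot-stop 1-stop 3-stop 4-stop 2-stop 5-Depot: 6+14+7+10+7+10 = 54
Depot-stop 1-stop 3-stop 4-stop 5-stop 2-Depot: 6+14+7+13+7+3 = 50
Depot-stop 1-stop 3-stop 5-stop 2-stop 4-Depot: 6+14+6+7+10+9 = 52
Depot-stop 1-stop 3-stop 5-stop 4-stop 2-Depot: 6+14+6+13+10+3 = 52
Depot-stop 1-stop 4-stop 2-stop 3-stop 5-Depot: 6+15+10+9+6+10 = 56
Depot-stop 1-stop 4-stop 2-stop 5-stop 3-Depot: 6+15+10+7+6+8 = 52
… (46 more)
Depot-stop 2-stop 1-stop 5-stop 3-stop 4-Depot: 3+5+8+6+7+9 = 38  ← best
The minimum is 38.
One optimal route: Depot → stop 2 → stop 1 → stop 5 → stop 3 → stop 4 → Depot (or its reverse).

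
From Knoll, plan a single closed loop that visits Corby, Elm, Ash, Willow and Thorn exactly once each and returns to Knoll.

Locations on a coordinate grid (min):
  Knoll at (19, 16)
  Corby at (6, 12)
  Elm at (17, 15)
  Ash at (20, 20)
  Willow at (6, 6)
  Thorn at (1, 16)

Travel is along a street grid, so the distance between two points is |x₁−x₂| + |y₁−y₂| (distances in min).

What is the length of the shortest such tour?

Shortest round trip = 66 min.

Knoll-Corby-Elm-Ash-Willow-Thorn-Knoll: 17+14+8+28+15+18 = 100
Knoll-Corby-Elm-Ash-Thorn-Willow-Knoll: 17+14+8+23+15+23 = 100
Knoll-Corby-Elm-Willow-Ash-Thorn-Knoll: 17+14+20+28+23+18 = 120
Knoll-Corby-Elm-Willow-Thorn-Ash-Knoll: 17+14+20+15+23+5 = 94
Knoll-Corby-Elm-Thorn-Ash-Willow-Knoll: 17+14+17+23+28+23 = 122
Knoll-Corby-Elm-Thorn-Willow-Ash-Knoll: 17+14+17+15+28+5 = 96
Knoll-Corby-Ash-Elm-Willow-Thorn-Knoll: 17+22+8+20+15+18 = 100
Knoll-Corby-Ash-Elm-Thorn-Willow-Knoll: 17+22+8+17+15+23 = 102
Knoll-Corby-Ash-Willow-Elm-Thorn-Knoll: 17+22+28+20+17+18 = 122
Knoll-Corby-Ash-Willow-Thorn-Elm-Knoll: 17+22+28+15+17+3 = 102
Knoll-Corby-Ash-Thorn-Elm-Willow-Knoll: 17+22+23+17+20+23 = 122
Knoll-Corby-Ash-Thorn-Willow-Elm-Knoll: 17+22+23+15+20+3 = 100
Knoll-Corby-Willow-Elm-Ash-Thorn-Knoll: 17+6+20+8+23+18 = 92
Knoll-Corby-Willow-Elm-Thorn-Ash-Knoll: 17+6+20+17+23+5 = 88
… (46 more)
Knoll-Elm-Corby-Willow-Thorn-Ash-Knoll: 3+14+6+15+23+5 = 66  ← best
The minimum is 66.
One optimal route: Knoll → Elm → Corby → Willow → Thorn → Ash → Knoll (or its reverse).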